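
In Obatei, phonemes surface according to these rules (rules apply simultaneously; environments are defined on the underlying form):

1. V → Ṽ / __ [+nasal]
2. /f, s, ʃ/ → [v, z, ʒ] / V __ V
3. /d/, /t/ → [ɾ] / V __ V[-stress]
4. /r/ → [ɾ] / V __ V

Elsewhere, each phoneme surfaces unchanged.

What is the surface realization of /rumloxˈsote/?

[rũmloxˈsoɾe]

/r/ (word-initial) fails the environment for rule 4, so it stays [r].
/u/ meets the environment for rule 1 (before a nasal consonant) → [ũ].
/m/ (between /u/ and /l/) is unaffected → [m].
/l/ — not in any rule's target class → [l].
/o/ — between /l/ and /x/; rule 1 does not apply here → [o].
/x/ — not in any rule's target class → [x].
/s/ (between /x/ and /o/) fails the environment for rule 2, so it stays [s].
/o/ (between /s/ and /t/): rule 1 targets it, but not before a nasal consonant → unchanged [o].
/t/ (between /o/ and /e/) occurs between a vowel and a following unstressed vowel → [ɾ] by rule 3.
/e/ (word-final) fails the environment for rule 1, so it stays [e].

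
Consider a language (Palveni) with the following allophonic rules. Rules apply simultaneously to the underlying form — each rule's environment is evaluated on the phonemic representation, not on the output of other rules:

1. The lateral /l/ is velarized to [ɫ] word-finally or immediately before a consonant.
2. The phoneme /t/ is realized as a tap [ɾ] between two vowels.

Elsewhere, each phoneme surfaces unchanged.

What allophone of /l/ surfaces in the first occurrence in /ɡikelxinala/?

/l/ — between /e/ and /x/, word-finally or immediately before a consonant — surfaces as [ɫ] (rule 1).

[ɫ]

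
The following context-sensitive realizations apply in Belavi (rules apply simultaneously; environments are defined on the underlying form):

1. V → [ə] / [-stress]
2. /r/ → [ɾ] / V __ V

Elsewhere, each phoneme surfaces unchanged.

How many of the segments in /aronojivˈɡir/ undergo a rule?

5

Segments that undergo a rule: /a/ → [ə] (rule 1); /r/ → [ɾ] (rule 2); /o/ → [ə] (rule 1); /o/ → [ə] (rule 1); /i/ → [ə] (rule 1).
All other segments surface unchanged.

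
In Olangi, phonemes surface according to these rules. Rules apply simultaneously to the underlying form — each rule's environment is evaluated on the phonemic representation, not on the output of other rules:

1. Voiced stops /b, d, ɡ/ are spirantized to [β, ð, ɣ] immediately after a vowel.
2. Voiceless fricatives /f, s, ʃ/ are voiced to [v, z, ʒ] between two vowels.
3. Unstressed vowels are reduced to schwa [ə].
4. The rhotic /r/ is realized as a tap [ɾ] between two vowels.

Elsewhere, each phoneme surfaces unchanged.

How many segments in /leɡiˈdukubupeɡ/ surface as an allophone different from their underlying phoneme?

9

Segments that undergo a rule: /e/ → [ə] (rule 3); /ɡ/ → [ɣ] (rule 1); /i/ → [ə] (rule 3); /d/ → [ð] (rule 1); /u/ → [ə] (rule 3); /b/ → [β] (rule 1); /u/ → [ə] (rule 3); /e/ → [ə] (rule 3); /ɡ/ → [ɣ] (rule 1).
All other segments surface unchanged.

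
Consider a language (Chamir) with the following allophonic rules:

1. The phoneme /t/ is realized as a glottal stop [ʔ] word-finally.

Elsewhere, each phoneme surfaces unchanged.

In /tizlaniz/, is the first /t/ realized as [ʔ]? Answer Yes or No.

/t/ — word-initial; rule 1 does not apply here → [t].
The actual realization is [t], not [ʔ].

No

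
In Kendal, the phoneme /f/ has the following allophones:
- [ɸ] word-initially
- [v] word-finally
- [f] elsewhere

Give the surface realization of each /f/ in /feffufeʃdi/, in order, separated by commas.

[ɸ], [f], [f], [f]

Occurrence 1 (position 1): word-initially → [ɸ].
Occurrence 2 (position 3): no conditioning environment matches → elsewhere allophone [f].
Occurrence 3 (position 4): no conditioning environment matches → elsewhere allophone [f].
Occurrence 4 (position 6): no conditioning environment matches → elsewhere allophone [f].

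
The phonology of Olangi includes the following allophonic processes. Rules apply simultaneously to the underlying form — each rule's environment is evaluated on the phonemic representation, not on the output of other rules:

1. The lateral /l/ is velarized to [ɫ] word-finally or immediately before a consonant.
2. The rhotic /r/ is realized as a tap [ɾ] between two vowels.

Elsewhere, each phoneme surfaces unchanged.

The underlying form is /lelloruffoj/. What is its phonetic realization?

[leɫloɾuffoj]

/l/ (word-initial) is in the target of rule 1 but the environment (word-finally or immediately before a consonant) is not met → [l].
/e/ (between /l/ and /l/) is unaffected → [e].
/l/ — between /e/ and /l/, word-finally or immediately before a consonant — surfaces as [ɫ] (rule 1).
/l/ — between /l/ and /o/; rule 1 does not apply here → [l].
/o/ — not in any rule's target class → [o].
Rule 2 applies to /r/ (between /o/ and /u/: between two vowels) → [ɾ].
/u/ stays [u].
/f/ (between /u/ and /f/): no rule targets it → [f].
/f/ (between /f/ and /o/): no rule targets it → [f].
/o/ (between /f/ and /j/): no rule targets it → [o].
/j/ — not in any rule's target class → [j].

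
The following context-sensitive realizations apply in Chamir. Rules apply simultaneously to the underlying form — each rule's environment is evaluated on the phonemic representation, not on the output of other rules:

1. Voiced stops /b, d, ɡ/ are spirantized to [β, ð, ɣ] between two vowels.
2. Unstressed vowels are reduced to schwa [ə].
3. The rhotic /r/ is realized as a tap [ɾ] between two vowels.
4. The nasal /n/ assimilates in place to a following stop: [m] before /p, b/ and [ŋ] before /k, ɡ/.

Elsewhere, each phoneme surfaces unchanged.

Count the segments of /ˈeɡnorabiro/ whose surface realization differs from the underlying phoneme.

Segments that undergo a rule: /o/ → [ə] (rule 2); /r/ → [ɾ] (rule 3); /a/ → [ə] (rule 2); /b/ → [β] (rule 1); /i/ → [ə] (rule 2); /r/ → [ɾ] (rule 3); /o/ → [ə] (rule 2).
All other segments surface unchanged.

7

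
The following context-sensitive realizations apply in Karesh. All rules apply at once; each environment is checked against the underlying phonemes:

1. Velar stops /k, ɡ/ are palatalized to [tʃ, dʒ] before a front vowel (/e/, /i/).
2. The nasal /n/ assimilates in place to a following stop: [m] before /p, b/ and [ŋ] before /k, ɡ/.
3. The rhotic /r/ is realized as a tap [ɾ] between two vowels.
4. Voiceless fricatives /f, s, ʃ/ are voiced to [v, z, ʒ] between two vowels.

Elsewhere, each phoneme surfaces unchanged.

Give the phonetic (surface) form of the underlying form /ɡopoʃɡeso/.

/ɡ/ (word-initial) fails the environment for rule 1, so it stays [ɡ].
/o/ (between /ɡ/ and /p/) is unaffected → [o].
/p/ (between /o/ and /o/): no rule targets it → [p].
/o/ (between /p/ and /ʃ/) is unaffected → [o].
/ʃ/ (between /o/ and /ɡ/): rule 4 targets it, but not between two vowels → unchanged [ʃ].
/ɡ/ (between /ʃ/ and /e/) occurs before a front vowel → [dʒ] by rule 1.
/e/ stays [e].
Rule 4 applies to /s/ (between /e/ and /o/: between two vowels) → [z].
/o/ — not in any rule's target class → [o].

[ɡopoʃdʒezo]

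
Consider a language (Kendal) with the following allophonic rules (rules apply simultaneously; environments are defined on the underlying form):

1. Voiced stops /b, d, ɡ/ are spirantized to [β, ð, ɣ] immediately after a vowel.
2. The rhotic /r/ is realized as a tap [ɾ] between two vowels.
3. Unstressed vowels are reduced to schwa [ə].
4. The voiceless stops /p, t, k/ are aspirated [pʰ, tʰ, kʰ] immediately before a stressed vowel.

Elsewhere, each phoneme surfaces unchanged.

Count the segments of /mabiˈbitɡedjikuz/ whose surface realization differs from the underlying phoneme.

Segments that undergo a rule: /a/ → [ə] (rule 3); /b/ → [β] (rule 1); /i/ → [ə] (rule 3); /b/ → [β] (rule 1); /e/ → [ə] (rule 3); /d/ → [ð] (rule 1); /i/ → [ə] (rule 3); /u/ → [ə] (rule 3).
All other segments surface unchanged.

8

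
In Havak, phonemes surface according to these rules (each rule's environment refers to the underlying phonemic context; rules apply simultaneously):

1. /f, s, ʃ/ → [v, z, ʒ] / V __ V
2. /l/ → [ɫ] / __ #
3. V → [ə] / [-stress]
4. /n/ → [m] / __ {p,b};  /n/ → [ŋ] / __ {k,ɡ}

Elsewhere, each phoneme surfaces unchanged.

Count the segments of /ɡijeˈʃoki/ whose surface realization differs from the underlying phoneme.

4

Segments that undergo a rule: /i/ → [ə] (rule 3); /e/ → [ə] (rule 3); /ʃ/ → [ʒ] (rule 1); /i/ → [ə] (rule 3).
All other segments surface unchanged.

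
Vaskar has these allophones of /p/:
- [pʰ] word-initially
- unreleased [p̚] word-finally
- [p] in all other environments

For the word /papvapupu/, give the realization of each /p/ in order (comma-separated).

[pʰ], [p], [p], [p]

Occurrence 1 (position 1): word-initially → [pʰ].
Occurrence 2 (position 3): no conditioning environment matches → elsewhere allophone [p].
Occurrence 3 (position 6): no conditioning environment matches → elsewhere allophone [p].
Occurrence 4 (position 8): no conditioning environment matches → elsewhere allophone [p].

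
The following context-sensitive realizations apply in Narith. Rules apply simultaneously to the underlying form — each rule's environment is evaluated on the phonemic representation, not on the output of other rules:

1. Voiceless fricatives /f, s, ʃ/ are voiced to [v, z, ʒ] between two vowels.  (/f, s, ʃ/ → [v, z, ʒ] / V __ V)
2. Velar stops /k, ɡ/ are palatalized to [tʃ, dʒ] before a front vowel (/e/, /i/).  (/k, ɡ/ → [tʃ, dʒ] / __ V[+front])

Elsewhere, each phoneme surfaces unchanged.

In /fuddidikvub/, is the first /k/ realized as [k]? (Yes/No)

Yes

/k/ (between /i/ and /v/): rule 2 targets it, but not before a front vowel → unchanged [k].
The actual realization is [k], which matches [k].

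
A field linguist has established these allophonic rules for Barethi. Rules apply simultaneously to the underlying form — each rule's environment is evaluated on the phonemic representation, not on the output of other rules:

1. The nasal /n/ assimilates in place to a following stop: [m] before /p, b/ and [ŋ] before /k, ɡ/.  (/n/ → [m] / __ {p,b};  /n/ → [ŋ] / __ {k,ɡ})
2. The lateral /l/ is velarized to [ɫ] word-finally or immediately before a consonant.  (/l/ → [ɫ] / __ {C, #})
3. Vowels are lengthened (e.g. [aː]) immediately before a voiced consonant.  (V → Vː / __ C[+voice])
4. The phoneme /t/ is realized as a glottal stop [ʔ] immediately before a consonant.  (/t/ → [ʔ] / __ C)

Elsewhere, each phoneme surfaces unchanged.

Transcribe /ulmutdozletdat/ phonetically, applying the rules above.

/u/ (word-initial): before a voiced consonant, so rule 3 applies → [uː].
/l/ (between /u/ and /m/) occurs word-finally or immediately before a consonant → [ɫ] by rule 2.
/m/ stays [m].
/u/ (between /m/ and /t/): rule 3 targets it, but not before a voiced consonant → unchanged [u].
/t/ (between /u/ and /d/): immediately before a consonant, so rule 4 applies → [ʔ].
/d/ (between /t/ and /o/) is unaffected → [d].
/o/ (between /d/ and /z/): before a voiced consonant, so rule 3 applies → [oː].
/z/ (between /o/ and /l/): no rule targets it → [z].
/l/ (between /z/ and /e/) is in the target of rule 2 but the environment (word-finally or immediately before a consonant) is not met → [l].
/e/ (between /l/ and /t/): rule 3 targets it, but not before a voiced consonant → unchanged [e].
/t/ — between /e/ and /d/, immediately before a consonant — surfaces as [ʔ] (rule 4).
/d/ (between /t/ and /a/) is unaffected → [d].
/a/ — between /d/ and /t/; rule 3 does not apply here → [a].
/t/ (word-final) fails the environment for rule 4, so it stays [t].

[uːɫmuʔdoːzleʔdat]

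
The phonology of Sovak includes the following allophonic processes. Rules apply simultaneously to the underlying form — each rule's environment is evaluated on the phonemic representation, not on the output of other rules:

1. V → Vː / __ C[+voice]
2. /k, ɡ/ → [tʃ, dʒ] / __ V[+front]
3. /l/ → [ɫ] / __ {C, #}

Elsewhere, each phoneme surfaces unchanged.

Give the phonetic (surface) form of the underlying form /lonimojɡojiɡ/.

[loːniːmoːjɡoːjiːɡ]

/l/ — word-initial; rule 3 does not apply here → [l].
/o/ — between /l/ and /n/, before a voiced consonant — surfaces as [oː] (rule 1).
/n/ stays [n].
/i/ — between /n/ and /m/, before a voiced consonant — surfaces as [iː] (rule 1).
/m/ (between /i/ and /o/): no rule targets it → [m].
/o/ (between /m/ and /j/) occurs before a voiced consonant → [oː] by rule 1.
/j/ (between /o/ and /ɡ/) is unaffected → [j].
/ɡ/ (between /j/ and /o/) is in the target of rule 2 but the environment (before a front vowel) is not met → [ɡ].
/o/ (between /ɡ/ and /j/): before a voiced consonant, so rule 1 applies → [oː].
/j/ (between /o/ and /i/) is unaffected → [j].
Rule 1 applies to /i/ (between /j/ and /ɡ/: before a voiced consonant) → [iː].
/ɡ/ (word-final) is in the target of rule 2 but the environment (before a front vowel) is not met → [ɡ].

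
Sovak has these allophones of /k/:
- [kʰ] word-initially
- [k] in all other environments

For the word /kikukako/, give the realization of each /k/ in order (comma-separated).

[kʰ], [k], [k], [k]

Occurrence 1 (position 1): word-initially → [kʰ].
Occurrence 2 (position 3): no conditioning environment matches → elsewhere allophone [k].
Occurrence 3 (position 5): no conditioning environment matches → elsewhere allophone [k].
Occurrence 4 (position 7): no conditioning environment matches → elsewhere allophone [k].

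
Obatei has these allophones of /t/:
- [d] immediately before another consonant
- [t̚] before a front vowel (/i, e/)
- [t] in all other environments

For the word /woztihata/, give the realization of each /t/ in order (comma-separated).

Occurrence 1 (position 4): before a front vowel (/i, e/) → [t̚].
Occurrence 2 (position 8): no conditioning environment matches → elsewhere allophone [t].

[t̚], [t]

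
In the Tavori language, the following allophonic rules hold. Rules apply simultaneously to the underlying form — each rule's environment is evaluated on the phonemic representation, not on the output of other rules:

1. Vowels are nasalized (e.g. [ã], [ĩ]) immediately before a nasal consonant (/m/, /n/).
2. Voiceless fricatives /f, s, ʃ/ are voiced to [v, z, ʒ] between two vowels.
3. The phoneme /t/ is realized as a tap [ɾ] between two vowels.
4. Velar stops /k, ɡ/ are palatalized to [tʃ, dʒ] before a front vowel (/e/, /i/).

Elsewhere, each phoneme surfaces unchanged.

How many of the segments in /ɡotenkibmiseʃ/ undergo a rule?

4

Segments that undergo a rule: /t/ → [ɾ] (rule 3); /e/ → [ẽ] (rule 1); /k/ → [tʃ] (rule 4); /s/ → [z] (rule 2).
All other segments surface unchanged.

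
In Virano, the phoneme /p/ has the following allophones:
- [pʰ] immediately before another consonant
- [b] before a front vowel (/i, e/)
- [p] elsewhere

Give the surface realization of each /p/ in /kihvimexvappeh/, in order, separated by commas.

[pʰ], [b]

Occurrence 1 (position 11): immediately before another consonant → [pʰ].
Occurrence 2 (position 12): before a front vowel (/i, e/) → [b].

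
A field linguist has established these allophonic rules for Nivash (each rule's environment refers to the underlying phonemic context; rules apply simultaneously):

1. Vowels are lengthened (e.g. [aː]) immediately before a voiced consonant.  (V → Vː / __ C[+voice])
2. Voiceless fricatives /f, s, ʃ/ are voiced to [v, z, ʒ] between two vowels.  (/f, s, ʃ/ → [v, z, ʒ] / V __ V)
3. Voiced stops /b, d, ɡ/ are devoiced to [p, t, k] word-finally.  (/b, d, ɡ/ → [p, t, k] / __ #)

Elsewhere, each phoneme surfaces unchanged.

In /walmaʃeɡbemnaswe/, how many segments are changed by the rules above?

4

Segments that undergo a rule: /a/ → [aː] (rule 1); /ʃ/ → [ʒ] (rule 2); /e/ → [eː] (rule 1); /e/ → [eː] (rule 1).
All other segments surface unchanged.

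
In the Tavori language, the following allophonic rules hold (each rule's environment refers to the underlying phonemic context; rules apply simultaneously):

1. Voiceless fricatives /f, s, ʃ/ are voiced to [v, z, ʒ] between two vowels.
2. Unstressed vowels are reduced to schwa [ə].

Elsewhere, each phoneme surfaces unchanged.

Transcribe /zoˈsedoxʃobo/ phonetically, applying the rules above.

/o/ (between /z/ and /s/) occurs in an unstressed syllable → [ə] by rule 2.
/s/ meets the environment for rule 1 (between two vowels) → [z].
/e/ — between /s/ and /d/; rule 2 does not apply here → [e].
/o/ (between /d/ and /x/) occurs in an unstressed syllable → [ə] by rule 2.
/ʃ/ (between /x/ and /o/): rule 1 targets it, but not between two vowels → unchanged [ʃ].
Rule 2 applies to /o/ (between /ʃ/ and /b/: in an unstressed syllable) → [ə].
/o/ — word-final, in an unstressed syllable — surfaces as [ə] (rule 2).

[zəˈzedəxʃəbə]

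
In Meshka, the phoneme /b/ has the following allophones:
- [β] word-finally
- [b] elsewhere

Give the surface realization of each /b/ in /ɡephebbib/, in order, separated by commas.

Occurrence 1 (position 6): no conditioning environment matches → elsewhere allophone [b].
Occurrence 2 (position 7): no conditioning environment matches → elsewhere allophone [b].
Occurrence 3 (position 9): word-finally → [β].

[b], [b], [β]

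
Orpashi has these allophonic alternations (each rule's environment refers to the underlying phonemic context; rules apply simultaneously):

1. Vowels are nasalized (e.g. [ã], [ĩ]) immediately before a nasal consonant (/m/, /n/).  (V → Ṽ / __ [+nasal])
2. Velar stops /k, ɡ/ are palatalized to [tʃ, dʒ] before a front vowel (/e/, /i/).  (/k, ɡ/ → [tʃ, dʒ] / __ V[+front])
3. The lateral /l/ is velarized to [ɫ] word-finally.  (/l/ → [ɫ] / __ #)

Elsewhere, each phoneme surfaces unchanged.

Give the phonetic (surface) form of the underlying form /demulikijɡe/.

/d/ — not in any rule's target class → [d].
/e/ meets the environment for rule 1 (before a nasal consonant) → [ẽ].
/m/ — not in any rule's target class → [m].
/u/ (between /m/ and /l/) fails the environment for rule 1, so it stays [u].
/l/ (between /u/ and /i/) fails the environment for rule 3, so it stays [l].
/i/ (between /l/ and /k/) fails the environment for rule 1, so it stays [i].
/k/ — between /i/ and /i/, before a front vowel — surfaces as [tʃ] (rule 2).
/i/ (between /k/ and /j/) is in the target of rule 1 but the environment (before a nasal consonant) is not met → [i].
/j/ (between /i/ and /ɡ/): no rule targets it → [j].
/ɡ/ — between /j/ and /e/, before a front vowel — surfaces as [dʒ] (rule 2).
/e/ (word-final) fails the environment for rule 1, so it stays [e].

[dẽmulitʃijdʒe]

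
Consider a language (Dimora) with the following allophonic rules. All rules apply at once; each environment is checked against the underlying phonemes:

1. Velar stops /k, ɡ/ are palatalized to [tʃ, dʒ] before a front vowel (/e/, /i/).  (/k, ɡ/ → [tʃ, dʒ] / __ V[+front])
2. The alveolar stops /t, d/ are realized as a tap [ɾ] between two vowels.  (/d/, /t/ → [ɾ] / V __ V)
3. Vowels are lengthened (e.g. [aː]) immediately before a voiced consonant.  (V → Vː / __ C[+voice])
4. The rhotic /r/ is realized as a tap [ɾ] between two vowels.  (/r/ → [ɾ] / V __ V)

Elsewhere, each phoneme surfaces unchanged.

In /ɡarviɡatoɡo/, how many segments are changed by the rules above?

Segments that undergo a rule: /a/ → [aː] (rule 3); /i/ → [iː] (rule 3); /t/ → [ɾ] (rule 2); /o/ → [oː] (rule 3).
All other segments surface unchanged.

4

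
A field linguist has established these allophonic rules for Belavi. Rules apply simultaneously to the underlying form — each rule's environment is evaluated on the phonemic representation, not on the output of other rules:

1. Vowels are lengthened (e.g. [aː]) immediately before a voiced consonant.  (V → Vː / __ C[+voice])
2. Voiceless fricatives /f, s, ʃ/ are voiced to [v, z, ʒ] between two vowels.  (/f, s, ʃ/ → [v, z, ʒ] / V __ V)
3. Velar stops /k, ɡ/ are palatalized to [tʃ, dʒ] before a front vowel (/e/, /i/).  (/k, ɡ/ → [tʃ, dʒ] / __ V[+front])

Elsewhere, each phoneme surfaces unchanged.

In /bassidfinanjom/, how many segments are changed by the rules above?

Segments that undergo a rule: /i/ → [iː] (rule 1); /i/ → [iː] (rule 1); /a/ → [aː] (rule 1); /o/ → [oː] (rule 1).
All other segments surface unchanged.

4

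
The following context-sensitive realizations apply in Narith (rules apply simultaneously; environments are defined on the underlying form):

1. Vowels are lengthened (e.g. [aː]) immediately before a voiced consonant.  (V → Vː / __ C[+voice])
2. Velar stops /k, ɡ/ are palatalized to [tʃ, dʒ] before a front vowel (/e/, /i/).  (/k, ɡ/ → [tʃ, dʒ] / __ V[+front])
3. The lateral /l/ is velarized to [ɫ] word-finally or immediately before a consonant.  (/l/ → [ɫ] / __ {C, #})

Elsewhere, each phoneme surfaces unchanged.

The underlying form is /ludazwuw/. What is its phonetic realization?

/l/ (word-initial): rule 3 targets it, but not word-finally or immediately before a consonant → unchanged [l].
Rule 1 applies to /u/ (between /l/ and /d/: before a voiced consonant) → [uː].
/d/ stays [d].
/a/ (between /d/ and /z/) occurs before a voiced consonant → [aː] by rule 1.
/z/ (between /a/ and /w/): no rule targets it → [z].
/w/ — not in any rule's target class → [w].
/u/ (between /w/ and /w/) occurs before a voiced consonant → [uː] by rule 1.
/w/ (word-final): no rule targets it → [w].

[luːdaːzwuːw]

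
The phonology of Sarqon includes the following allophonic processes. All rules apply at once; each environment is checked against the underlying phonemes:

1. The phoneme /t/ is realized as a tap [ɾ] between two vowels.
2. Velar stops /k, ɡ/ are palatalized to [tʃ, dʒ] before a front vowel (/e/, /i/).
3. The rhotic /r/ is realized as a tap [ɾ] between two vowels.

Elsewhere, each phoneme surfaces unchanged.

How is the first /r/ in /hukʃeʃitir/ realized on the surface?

/r/ (word-final) is in the target of rule 3 but the environment (between two vowels) is not met → [r].

[r]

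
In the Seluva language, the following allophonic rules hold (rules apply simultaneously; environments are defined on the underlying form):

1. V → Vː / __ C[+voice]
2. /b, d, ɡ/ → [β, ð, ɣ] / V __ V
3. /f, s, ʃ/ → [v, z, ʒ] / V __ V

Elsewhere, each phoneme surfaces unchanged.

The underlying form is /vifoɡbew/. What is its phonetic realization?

/v/ stays [v].
/i/ (between /v/ and /f/): rule 1 targets it, but not before a voiced consonant → unchanged [i].
Rule 3 applies to /f/ (between /i/ and /o/: between two vowels) → [v].
/o/ (between /f/ and /ɡ/): before a voiced consonant, so rule 1 applies → [oː].
/ɡ/ (between /o/ and /b/) fails the environment for rule 2, so it stays [ɡ].
/b/ (between /ɡ/ and /e/) is in the target of rule 2 but the environment (between two vowels) is not met → [b].
/e/ — between /b/ and /w/, before a voiced consonant — surfaces as [eː] (rule 1).
/w/ — not in any rule's target class → [w].

[vivoːɡbeːw]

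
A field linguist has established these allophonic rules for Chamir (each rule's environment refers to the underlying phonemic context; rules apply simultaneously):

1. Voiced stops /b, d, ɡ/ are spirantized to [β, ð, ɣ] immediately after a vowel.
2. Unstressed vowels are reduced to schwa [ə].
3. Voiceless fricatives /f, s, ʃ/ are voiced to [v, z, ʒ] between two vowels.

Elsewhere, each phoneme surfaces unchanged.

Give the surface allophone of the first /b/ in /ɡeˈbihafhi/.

/b/ meets the environment for rule 1 (immediately after a vowel) → [β].

[β]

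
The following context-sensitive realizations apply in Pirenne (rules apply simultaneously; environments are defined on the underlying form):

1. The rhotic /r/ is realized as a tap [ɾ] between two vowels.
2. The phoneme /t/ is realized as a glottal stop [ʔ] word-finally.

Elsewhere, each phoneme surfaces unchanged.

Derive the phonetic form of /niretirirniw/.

/n/ (word-initial): no rule targets it → [n].
/i/ stays [i].
/r/ — between /i/ and /e/, between two vowels — surfaces as [ɾ] (rule 1).
/e/ (between /r/ and /t/): no rule targets it → [e].
/t/ (between /e/ and /i/): rule 2 targets it, but not word-finally → unchanged [t].
/i/ — not in any rule's target class → [i].
Rule 1 applies to /r/ (between /i/ and /i/: between two vowels) → [ɾ].
/i/ (between /r/ and /r/): no rule targets it → [i].
/r/ — between /i/ and /n/; rule 1 does not apply here → [r].
/n/ (between /r/ and /i/) is unaffected → [n].
/i/ stays [i].
/w/ — not in any rule's target class → [w].

[niɾetiɾirniw]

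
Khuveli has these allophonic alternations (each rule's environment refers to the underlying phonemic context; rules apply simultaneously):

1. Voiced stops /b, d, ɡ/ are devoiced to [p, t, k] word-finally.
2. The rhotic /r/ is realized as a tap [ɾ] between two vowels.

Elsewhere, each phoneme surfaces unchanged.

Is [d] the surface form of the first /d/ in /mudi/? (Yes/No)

Yes

/d/ (between /u/ and /i/): rule 1 targets it, but not word-finally → unchanged [d].
The actual realization is [d], which matches [d].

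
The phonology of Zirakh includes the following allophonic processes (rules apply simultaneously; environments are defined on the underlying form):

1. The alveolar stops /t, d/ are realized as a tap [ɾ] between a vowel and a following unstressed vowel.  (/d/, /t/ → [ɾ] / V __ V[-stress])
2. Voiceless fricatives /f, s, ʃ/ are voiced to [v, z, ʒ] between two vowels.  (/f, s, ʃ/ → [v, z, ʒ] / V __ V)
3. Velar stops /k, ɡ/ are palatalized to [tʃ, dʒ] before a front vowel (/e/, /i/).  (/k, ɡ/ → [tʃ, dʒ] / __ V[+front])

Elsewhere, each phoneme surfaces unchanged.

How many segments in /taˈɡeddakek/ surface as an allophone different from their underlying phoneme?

Segments that undergo a rule: /ɡ/ → [dʒ] (rule 3); /k/ → [tʃ] (rule 3).
All other segments surface unchanged.

2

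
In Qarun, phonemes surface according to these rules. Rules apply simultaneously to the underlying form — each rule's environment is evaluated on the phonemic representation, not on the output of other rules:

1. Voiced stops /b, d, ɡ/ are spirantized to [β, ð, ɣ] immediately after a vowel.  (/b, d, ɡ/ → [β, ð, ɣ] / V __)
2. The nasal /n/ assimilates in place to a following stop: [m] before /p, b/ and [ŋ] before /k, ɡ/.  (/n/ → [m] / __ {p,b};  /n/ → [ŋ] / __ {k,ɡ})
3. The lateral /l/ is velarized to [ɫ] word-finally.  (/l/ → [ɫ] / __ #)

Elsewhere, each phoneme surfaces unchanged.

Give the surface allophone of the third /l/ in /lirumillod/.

/l/ (between /l/ and /o/): rule 3 targets it, but not word-finally → unchanged [l].

[l]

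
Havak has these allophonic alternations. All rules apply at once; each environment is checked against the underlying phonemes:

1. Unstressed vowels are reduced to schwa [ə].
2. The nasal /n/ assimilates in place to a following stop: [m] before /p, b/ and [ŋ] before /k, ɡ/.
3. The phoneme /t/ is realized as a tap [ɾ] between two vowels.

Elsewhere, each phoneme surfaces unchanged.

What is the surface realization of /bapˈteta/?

/a/ meets the environment for rule 1 (in an unstressed syllable) → [ə].
/t/ (between /p/ and /e/): rule 3 targets it, but not between two vowels → unchanged [t].
/e/ (between /t/ and /t/) is in the target of rule 1 but the environment (in an unstressed syllable) is not met → [e].
/t/ (between /e/ and /a/): between two vowels, so rule 3 applies → [ɾ].
/a/ — word-final, in an unstressed syllable — surfaces as [ə] (rule 1).

[bəpˈteɾə]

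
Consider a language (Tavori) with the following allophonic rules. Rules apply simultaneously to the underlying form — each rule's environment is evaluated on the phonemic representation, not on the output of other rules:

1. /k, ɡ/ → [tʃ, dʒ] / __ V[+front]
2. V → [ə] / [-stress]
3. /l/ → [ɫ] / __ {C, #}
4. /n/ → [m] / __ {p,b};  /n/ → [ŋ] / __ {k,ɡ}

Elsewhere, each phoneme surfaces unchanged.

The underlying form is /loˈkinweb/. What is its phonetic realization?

/l/ — word-initial; rule 3 does not apply here → [l].
Rule 2 applies to /o/ (between /l/ and /k/: in an unstressed syllable) → [ə].
/k/ meets the environment for rule 1 (before a front vowel) → [tʃ].
/i/ (between /k/ and /n/): rule 2 targets it, but not in an unstressed syllable → unchanged [i].
/n/ (between /i/ and /w/) fails the environment for rule 4, so it stays [n].
/w/ — not in any rule's target class → [w].
Rule 2 applies to /e/ (between /w/ and /b/: in an unstressed syllable) → [ə].
/b/ (word-final): no rule targets it → [b].

[ləˈtʃinwəb]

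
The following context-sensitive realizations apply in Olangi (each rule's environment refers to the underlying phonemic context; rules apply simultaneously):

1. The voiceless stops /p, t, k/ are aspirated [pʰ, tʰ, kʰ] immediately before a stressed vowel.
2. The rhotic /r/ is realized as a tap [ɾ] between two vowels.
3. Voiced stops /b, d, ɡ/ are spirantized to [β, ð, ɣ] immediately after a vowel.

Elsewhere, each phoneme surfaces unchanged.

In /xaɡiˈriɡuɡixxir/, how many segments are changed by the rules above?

4

Segments that undergo a rule: /ɡ/ → [ɣ] (rule 3); /r/ → [ɾ] (rule 2); /ɡ/ → [ɣ] (rule 3); /ɡ/ → [ɣ] (rule 3).
All other segments surface unchanged.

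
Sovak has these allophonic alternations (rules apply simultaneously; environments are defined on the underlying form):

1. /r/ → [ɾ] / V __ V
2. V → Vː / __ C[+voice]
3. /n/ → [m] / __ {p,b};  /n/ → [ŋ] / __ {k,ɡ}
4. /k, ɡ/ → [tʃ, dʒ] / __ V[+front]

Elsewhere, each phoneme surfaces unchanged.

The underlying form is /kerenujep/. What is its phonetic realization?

/k/ (word-initial) occurs before a front vowel → [tʃ] by rule 4.
/e/ (between /k/ and /r/): before a voiced consonant, so rule 2 applies → [eː].
/r/ (between /e/ and /e/): between two vowels, so rule 1 applies → [ɾ].
Rule 2 applies to /e/ (between /r/ and /n/: before a voiced consonant) → [eː].
/n/ — between /e/ and /u/; rule 3 does not apply here → [n].
/u/ (between /n/ and /j/): before a voiced consonant, so rule 2 applies → [uː].
/e/ (between /j/ and /p/) is in the target of rule 2 but the environment (before a voiced consonant) is not met → [e].

[tʃeːɾeːnuːjep]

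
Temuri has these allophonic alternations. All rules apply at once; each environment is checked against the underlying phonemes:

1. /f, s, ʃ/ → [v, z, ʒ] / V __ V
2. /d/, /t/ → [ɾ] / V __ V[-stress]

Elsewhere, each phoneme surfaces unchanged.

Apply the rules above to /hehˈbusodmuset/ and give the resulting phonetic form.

/h/ — not in any rule's target class → [h].
/e/ (between /h/ and /h/): no rule targets it → [e].
/h/ — not in any rule's target class → [h].
/b/ — not in any rule's target class → [b].
/u/ stays [u].
Rule 1 applies to /s/ (between /u/ and /o/: between two vowels) → [z].
/o/ (between /s/ and /d/) is unaffected → [o].
/d/ (between /o/ and /m/): rule 2 targets it, but not between a vowel and a following unstressed vowel → unchanged [d].
/m/ (between /d/ and /u/) is unaffected → [m].
/u/ (between /m/ and /s/): no rule targets it → [u].
/s/ — between /u/ and /e/, between two vowels — surfaces as [z] (rule 1).
/e/ — not in any rule's target class → [e].
/t/ (word-final): rule 2 targets it, but not between a vowel and a following unstressed vowel → unchanged [t].

[hehˈbuzodmuzet]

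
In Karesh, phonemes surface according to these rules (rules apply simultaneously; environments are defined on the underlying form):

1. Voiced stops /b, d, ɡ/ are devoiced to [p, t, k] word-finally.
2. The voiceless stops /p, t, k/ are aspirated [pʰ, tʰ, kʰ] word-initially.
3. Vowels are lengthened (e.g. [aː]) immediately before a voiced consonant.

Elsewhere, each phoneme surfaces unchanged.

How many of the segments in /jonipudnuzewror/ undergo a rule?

Segments that undergo a rule: /o/ → [oː] (rule 3); /u/ → [uː] (rule 3); /u/ → [uː] (rule 3); /e/ → [eː] (rule 3); /o/ → [oː] (rule 3).
All other segments surface unchanged.

5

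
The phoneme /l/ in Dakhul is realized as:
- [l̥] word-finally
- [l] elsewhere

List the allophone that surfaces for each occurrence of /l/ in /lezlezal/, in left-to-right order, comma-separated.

Occurrence 1 (position 1): no conditioning environment matches → elsewhere allophone [l].
Occurrence 2 (position 4): no conditioning environment matches → elsewhere allophone [l].
Occurrence 3 (position 8): word-finally → [l̥].

[l], [l], [l̥]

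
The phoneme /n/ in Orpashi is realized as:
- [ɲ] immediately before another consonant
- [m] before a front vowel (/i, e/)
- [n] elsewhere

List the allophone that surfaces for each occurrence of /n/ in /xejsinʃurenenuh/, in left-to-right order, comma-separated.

Occurrence 1 (position 6): immediately before another consonant → [ɲ].
Occurrence 2 (position 11): before a front vowel (/i, e/) → [m].
Occurrence 3 (position 13): no conditioning environment matches → elsewhere allophone [n].

[ɲ], [m], [n]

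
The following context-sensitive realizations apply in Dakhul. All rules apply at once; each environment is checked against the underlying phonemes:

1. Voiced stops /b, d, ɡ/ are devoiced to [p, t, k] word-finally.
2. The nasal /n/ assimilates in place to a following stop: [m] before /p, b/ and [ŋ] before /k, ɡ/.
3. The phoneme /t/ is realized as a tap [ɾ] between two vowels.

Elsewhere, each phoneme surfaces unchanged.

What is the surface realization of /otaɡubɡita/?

/o/ — not in any rule's target class → [o].
Rule 3 applies to /t/ (between /o/ and /a/: between two vowels) → [ɾ].
/a/ (between /t/ and /ɡ/) is unaffected → [a].
/ɡ/ (between /a/ and /u/) is in the target of rule 1 but the environment (word-finally) is not met → [ɡ].
/u/ — not in any rule's target class → [u].
/b/ (between /u/ and /ɡ/) fails the environment for rule 1, so it stays [b].
/ɡ/ (between /b/ and /i/) is in the target of rule 1 but the environment (word-finally) is not met → [ɡ].
/i/ (between /ɡ/ and /t/): no rule targets it → [i].
/t/ — between /i/ and /a/, between two vowels — surfaces as [ɾ] (rule 3).
/a/ stays [a].

[oɾaɡubɡiɾa]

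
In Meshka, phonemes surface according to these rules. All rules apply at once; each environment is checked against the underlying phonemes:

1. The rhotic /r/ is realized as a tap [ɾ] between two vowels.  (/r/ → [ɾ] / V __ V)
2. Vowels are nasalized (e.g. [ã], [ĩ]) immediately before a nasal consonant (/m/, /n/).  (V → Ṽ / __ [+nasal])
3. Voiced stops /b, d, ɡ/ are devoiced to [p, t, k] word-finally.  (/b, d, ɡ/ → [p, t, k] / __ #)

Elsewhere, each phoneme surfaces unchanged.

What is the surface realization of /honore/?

[hõnoɾe]

/h/ — not in any rule's target class → [h].
/o/ meets the environment for rule 2 (before a nasal consonant) → [õ].
/n/ (between /o/ and /o/): no rule targets it → [n].
/o/ (between /n/ and /r/) fails the environment for rule 2, so it stays [o].
/r/ (between /o/ and /e/): between two vowels, so rule 1 applies → [ɾ].
/e/ (word-final): rule 2 targets it, but not before a nasal consonant → unchanged [e].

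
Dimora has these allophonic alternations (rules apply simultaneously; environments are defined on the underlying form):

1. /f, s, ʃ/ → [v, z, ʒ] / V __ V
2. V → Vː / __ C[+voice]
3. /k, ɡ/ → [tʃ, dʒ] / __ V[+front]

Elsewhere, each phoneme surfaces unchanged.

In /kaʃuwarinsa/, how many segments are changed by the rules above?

4

Segments that undergo a rule: /ʃ/ → [ʒ] (rule 1); /u/ → [uː] (rule 2); /a/ → [aː] (rule 2); /i/ → [iː] (rule 2).
All other segments surface unchanged.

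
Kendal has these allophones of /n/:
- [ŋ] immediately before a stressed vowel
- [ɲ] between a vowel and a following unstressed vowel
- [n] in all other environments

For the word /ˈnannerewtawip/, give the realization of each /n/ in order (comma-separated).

[ŋ], [n], [n]

Occurrence 1 (position 1): immediately before a stressed vowel → [ŋ].
Occurrence 2 (position 3): no conditioning environment matches → elsewhere allophone [n].
Occurrence 3 (position 4): no conditioning environment matches → elsewhere allophone [n].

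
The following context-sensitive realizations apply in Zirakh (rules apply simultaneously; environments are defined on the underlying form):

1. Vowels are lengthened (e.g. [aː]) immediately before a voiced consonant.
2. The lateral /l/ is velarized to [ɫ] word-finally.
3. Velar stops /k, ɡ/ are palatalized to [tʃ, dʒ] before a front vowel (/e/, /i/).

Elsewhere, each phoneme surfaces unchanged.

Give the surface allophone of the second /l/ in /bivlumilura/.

[l]

/l/ (between /i/ and /u/): rule 2 targets it, but not word-finally → unchanged [l].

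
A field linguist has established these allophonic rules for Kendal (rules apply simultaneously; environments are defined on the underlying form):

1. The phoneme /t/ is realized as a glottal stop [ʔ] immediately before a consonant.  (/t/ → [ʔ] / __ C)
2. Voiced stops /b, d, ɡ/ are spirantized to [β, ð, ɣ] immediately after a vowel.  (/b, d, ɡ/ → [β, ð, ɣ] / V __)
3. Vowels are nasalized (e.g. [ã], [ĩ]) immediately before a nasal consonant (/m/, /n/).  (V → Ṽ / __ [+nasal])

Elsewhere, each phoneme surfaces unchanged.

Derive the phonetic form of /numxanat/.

[nũmxãnat]

/n/ stays [n].
/u/ meets the environment for rule 3 (before a nasal consonant) → [ũ].
/m/ — not in any rule's target class → [m].
/x/ (between /m/ and /a/): no rule targets it → [x].
Rule 3 applies to /a/ (between /x/ and /n/: before a nasal consonant) → [ã].
/n/ (between /a/ and /a/): no rule targets it → [n].
/a/ (between /n/ and /t/) is in the target of rule 3 but the environment (before a nasal consonant) is not met → [a].
/t/ (word-final) is in the target of rule 1 but the environment (immediately before a consonant) is not met → [t].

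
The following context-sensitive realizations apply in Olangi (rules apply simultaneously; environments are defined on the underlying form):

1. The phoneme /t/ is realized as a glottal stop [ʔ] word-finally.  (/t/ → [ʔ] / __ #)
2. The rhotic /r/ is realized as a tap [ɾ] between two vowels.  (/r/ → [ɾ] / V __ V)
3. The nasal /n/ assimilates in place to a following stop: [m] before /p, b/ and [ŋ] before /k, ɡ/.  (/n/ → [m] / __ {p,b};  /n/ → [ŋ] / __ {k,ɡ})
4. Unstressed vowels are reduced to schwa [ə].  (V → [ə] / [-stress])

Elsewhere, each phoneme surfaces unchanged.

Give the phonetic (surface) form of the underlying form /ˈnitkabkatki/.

[ˈnitkəbkətkə]

/n/ (word-initial) is in the target of rule 3 but the environment (before a labial or velar stop) is not met → [n].
/i/ (between /n/ and /t/) fails the environment for rule 4, so it stays [i].
/t/ (between /i/ and /k/) fails the environment for rule 1, so it stays [t].
/k/ (between /t/ and /a/): no rule targets it → [k].
Rule 4 applies to /a/ (between /k/ and /b/: in an unstressed syllable) → [ə].
/b/ (between /a/ and /k/): no rule targets it → [b].
/k/ — not in any rule's target class → [k].
/a/ (between /k/ and /t/) occurs in an unstressed syllable → [ə] by rule 4.
/t/ (between /a/ and /k/) is in the target of rule 1 but the environment (word-finally) is not met → [t].
/k/ — not in any rule's target class → [k].
Rule 4 applies to /i/ (word-final: in an unstressed syllable) → [ə].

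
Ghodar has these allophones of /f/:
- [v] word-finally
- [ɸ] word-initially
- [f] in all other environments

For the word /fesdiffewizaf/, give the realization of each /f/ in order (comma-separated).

[ɸ], [f], [f], [v]

Occurrence 1 (position 1): word-initially → [ɸ].
Occurrence 2 (position 6): no conditioning environment matches → elsewhere allophone [f].
Occurrence 3 (position 7): no conditioning environment matches → elsewhere allophone [f].
Occurrence 4 (position 13): word-finally → [v].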